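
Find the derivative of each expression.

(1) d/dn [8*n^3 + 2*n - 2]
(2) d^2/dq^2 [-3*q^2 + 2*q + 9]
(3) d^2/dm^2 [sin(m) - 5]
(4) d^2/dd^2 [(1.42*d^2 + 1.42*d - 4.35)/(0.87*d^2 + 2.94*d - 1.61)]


(1) = 24*n^2 + 2
(2) = -6
(3) = -sin(m)
(4) = (-5.114556*d^3 - 7.821126*d^2 - 54.824616*d - 66.58099)/(0.658503*d^6 + 6.675858*d^5 + 18.903969*d^4 + 0.703836*d^3 - 34.983207*d^2 + 22.862322*d - 4.173281)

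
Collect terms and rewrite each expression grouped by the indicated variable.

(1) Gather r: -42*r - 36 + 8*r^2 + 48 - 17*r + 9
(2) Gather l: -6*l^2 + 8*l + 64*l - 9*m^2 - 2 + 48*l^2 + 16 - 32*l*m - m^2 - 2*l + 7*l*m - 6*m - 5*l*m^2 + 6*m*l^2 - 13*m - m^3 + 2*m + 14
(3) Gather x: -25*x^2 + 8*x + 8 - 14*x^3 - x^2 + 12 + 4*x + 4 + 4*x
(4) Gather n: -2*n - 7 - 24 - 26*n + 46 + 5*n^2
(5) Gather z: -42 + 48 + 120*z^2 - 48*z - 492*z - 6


(1) = 8*r^2 - 59*r + 21
(2) = l^2*(6*m + 42) + l*(-5*m^2 - 25*m + 70) - m^3 - 10*m^2 - 17*m + 28
(3) = -14*x^3 - 26*x^2 + 16*x + 24
(4) = 5*n^2 - 28*n + 15
(5) = 120*z^2 - 540*z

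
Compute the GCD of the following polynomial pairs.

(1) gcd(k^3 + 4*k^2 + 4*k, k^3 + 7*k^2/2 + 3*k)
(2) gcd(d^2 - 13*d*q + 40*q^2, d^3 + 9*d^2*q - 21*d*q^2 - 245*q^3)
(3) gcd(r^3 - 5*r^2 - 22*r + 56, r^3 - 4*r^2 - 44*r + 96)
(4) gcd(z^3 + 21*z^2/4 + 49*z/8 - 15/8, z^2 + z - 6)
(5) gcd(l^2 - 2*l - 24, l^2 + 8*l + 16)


(1) = k^2 + 2*k
(2) = -d + 5*q
(3) = r - 2
(4) = gcd((z - 1/4)*(z + 5/2)*(z + 3), (z - 2)*(z + 3)) = z + 3
(5) = gcd((l - 6)*(l + 4), (l + 4)^2) = l + 4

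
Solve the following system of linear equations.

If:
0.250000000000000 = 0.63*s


Then:
s = 0.40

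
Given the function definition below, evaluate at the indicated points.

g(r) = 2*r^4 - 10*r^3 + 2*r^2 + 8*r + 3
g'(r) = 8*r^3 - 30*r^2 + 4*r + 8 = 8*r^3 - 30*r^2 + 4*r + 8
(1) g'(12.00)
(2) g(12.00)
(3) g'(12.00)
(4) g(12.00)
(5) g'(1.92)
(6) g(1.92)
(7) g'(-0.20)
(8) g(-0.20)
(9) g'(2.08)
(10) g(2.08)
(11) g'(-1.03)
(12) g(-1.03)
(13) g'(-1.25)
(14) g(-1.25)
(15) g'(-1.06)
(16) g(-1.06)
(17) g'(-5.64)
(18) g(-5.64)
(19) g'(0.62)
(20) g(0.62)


(1) = 9560.00
(2) = 24579.00
(3) = 9560.00
(4) = 24579.00
(5) = -38.29
(6) = -17.87
(7) = 5.94
(8) = 1.56
(9) = -41.48
(10) = -24.26
(11) = -36.69
(12) = 10.06
(13) = -59.50
(14) = 20.54
(15) = -39.48
(16) = 11.20
(17) = -2404.10
(18) = 3839.26
(19) = 0.85
(20) = 6.64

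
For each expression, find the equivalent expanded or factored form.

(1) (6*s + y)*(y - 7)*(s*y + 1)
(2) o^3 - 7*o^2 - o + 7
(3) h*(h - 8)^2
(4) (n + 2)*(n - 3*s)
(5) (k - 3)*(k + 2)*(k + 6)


(1) = 6*s^2*y^2 - 42*s^2*y + s*y^3 - 7*s*y^2 + 6*s*y - 42*s + y^2 - 7*y
(2) = (o - 7)*(o - 1)*(o + 1)
(3) = h^3 - 16*h^2 + 64*h
(4) = n^2 - 3*n*s + 2*n - 6*s
(5) = k^3 + 5*k^2 - 12*k - 36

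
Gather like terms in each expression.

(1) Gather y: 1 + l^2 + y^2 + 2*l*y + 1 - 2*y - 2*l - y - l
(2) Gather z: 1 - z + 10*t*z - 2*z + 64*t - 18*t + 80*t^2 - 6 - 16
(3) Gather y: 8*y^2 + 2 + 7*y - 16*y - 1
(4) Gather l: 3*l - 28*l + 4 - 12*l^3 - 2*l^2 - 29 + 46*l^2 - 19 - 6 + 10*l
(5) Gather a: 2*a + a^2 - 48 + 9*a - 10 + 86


(1) = l^2 - 3*l + y^2 + y*(2*l - 3) + 2
(2) = 80*t^2 + 46*t + z*(10*t - 3) - 21
(3) = 8*y^2 - 9*y + 1
(4) = -12*l^3 + 44*l^2 - 15*l - 50
(5) = a^2 + 11*a + 28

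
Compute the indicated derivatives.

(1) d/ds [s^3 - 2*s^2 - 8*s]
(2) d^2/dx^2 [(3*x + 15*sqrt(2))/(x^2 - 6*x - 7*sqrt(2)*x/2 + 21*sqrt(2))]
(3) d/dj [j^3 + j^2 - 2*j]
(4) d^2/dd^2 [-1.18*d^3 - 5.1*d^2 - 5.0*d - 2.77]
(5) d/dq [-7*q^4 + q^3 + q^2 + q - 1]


(1) = 3*s^2 - 4*s - 8
(2) = 12*((x + 5*sqrt(2))*(-4*x + 7*sqrt(2) + 12)^2 + 3*(-2*x - sqrt(2) + 4)*(2*x^2 - 12*x - 7*sqrt(2)*x + 42*sqrt(2)))/(2*x^2 - 12*x - 7*sqrt(2)*x + 42*sqrt(2))^3
(3) = 3*j^2 + 2*j - 2
(4) = -7.08*d - 10.2
(5) = -28*q^3 + 3*q^2 + 2*q + 1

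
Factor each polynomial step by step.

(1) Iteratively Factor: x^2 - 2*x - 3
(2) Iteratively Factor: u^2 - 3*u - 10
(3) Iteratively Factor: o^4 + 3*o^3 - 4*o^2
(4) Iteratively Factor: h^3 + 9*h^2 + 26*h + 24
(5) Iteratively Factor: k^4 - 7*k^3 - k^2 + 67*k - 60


(1) = (x + 1)*(x - 3)
(2) = (u - 5)*(u + 2)
(3) = (o - 1)*(o^3 + 4*o^2) = o*(o - 1)*(o^2 + 4*o) = o*(o - 1)*(o + 4)*(o)
(4) = (h + 3)*(h^2 + 6*h + 8) = (h + 2)*(h + 3)*(h + 4)
(5) = (k - 5)*(k^3 - 2*k^2 - 11*k + 12) = (k - 5)*(k - 4)*(k^2 + 2*k - 3) = (k - 5)*(k - 4)*(k - 1)*(k + 3)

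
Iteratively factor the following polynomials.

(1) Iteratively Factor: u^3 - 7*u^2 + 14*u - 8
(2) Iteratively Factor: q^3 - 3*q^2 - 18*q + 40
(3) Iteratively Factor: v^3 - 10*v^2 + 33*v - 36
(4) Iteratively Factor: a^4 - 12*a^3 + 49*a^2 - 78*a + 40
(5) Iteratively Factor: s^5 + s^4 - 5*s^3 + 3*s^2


(1) = (u - 1)*(u^2 - 6*u + 8) = (u - 4)*(u - 1)*(u - 2)
(2) = (q - 2)*(q^2 - q - 20) = (q - 5)*(q - 2)*(q + 4)
(3) = (v - 3)*(v^2 - 7*v + 12) = (v - 3)^2*(v - 4)
(4) = (a - 1)*(a^3 - 11*a^2 + 38*a - 40) = (a - 2)*(a - 1)*(a^2 - 9*a + 20) = (a - 5)*(a - 2)*(a - 1)*(a - 4)
(5) = (s)*(s^4 + s^3 - 5*s^2 + 3*s) = s^2*(s^3 + s^2 - 5*s + 3) = s^2*(s - 1)*(s^2 + 2*s - 3) = s^2*(s - 1)*(s + 3)*(s - 1)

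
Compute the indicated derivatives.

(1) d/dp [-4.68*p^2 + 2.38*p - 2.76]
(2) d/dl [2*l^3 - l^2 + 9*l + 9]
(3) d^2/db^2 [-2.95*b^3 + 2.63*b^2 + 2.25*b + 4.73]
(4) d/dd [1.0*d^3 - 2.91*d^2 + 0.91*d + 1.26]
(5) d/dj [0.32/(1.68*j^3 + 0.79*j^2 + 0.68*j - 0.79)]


(1) = 2.38 - 9.36*p
(2) = 6*l^2 - 2*l + 9
(3) = 5.26 - 17.7*b
(4) = 3.0*d^2 - 5.82*d + 0.91
(5) = (-1.6128*j^2 - 0.5056*j - 0.2176)/(1.68*j^3 + 0.79*j^2 + 0.68*j - 0.79)^2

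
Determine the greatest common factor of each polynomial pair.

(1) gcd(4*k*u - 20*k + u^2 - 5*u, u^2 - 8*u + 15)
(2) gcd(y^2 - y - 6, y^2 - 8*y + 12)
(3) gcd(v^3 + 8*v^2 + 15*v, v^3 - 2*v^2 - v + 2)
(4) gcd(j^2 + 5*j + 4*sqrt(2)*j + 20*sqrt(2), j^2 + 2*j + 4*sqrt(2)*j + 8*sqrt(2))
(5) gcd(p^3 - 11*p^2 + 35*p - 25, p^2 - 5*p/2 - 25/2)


(1) = u - 5
(2) = gcd((y - 3)*(y + 2), (y - 6)*(y - 2)) = 1
(3) = gcd(v*(v + 3)*(v + 5), (v - 2)*(v - 1)*(v + 1)) = 1
(4) = gcd((j + 5)*(j + 4*sqrt(2)), (j + 2)*(j + 4*sqrt(2))) = j + 4*sqrt(2)
(5) = p - 5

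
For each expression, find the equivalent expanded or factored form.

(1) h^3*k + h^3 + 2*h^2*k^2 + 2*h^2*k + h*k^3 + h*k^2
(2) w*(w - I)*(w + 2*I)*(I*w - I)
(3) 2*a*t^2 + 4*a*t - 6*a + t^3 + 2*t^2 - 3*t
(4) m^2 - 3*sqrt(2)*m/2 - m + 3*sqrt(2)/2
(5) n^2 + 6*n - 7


(1) = (h + k)^2*(h*k + h)
(2) = I*w^4 - w^3 - I*w^3 + w^2 + 2*I*w^2 - 2*I*w
(3) = (2*a + t)*(t - 1)*(t + 3)
(4) = (m - 1)*(m - 3*sqrt(2)/2)
(5) = (n - 1)*(n + 7)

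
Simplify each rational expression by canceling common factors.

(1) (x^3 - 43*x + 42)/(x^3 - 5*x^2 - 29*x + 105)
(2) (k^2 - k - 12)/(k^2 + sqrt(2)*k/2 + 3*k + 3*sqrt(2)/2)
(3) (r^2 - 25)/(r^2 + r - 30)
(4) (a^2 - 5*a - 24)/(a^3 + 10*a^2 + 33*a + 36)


(1) = (x^3 - 43*x + 42)/(x^3 - 5*x^2 - 29*x + 105)
(2) = (2*k - 8)/(2*k + sqrt(2))
(3) = (r + 5)/(r + 6)
(4) = (a - 8)/(a^2 + 7*a + 12)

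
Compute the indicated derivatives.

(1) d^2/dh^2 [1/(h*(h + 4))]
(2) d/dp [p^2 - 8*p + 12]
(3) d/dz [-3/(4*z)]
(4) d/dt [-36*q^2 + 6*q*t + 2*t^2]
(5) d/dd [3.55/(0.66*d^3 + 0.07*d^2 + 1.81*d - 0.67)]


(1) = 2*(h^2 + h*(h + 4) + (h + 4)^2)/(h^3*(h + 4)^3)
(2) = 2*p - 8
(3) = 3/(4*z^2)
(4) = 6*q + 4*t
(5) = (-7.029*d^2 - 0.497*d - 6.4255)/(0.66*d^3 + 0.07*d^2 + 1.81*d - 0.67)^2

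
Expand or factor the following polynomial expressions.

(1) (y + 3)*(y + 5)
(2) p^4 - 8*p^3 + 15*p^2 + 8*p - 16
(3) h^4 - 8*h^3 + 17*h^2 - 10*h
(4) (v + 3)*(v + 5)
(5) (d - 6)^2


(1) = y^2 + 8*y + 15
(2) = (p - 4)^2*(p - 1)*(p + 1)
(3) = h*(h - 5)*(h - 2)*(h - 1)
(4) = v^2 + 8*v + 15
(5) = d^2 - 12*d + 36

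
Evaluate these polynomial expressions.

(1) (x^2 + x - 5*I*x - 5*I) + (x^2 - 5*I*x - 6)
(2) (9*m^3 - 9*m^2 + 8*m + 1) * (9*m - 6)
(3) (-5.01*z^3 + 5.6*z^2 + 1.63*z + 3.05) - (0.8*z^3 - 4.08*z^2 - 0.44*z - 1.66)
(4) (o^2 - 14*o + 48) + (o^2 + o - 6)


(1) = 2*x^2 + x - 10*I*x - 6 - 5*I
(2) = 81*m^4 - 135*m^3 + 126*m^2 - 39*m - 6
(3) = -5.81*z^3 + 9.68*z^2 + 2.07*z + 4.71
(4) = 2*o^2 - 13*o + 42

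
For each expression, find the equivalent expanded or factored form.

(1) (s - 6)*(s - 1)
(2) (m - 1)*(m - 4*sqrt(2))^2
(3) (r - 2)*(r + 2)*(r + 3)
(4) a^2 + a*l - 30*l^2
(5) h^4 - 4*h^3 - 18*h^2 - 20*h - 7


(1) = s^2 - 7*s + 6
(2) = m^3 - 8*sqrt(2)*m^2 - m^2 + 8*sqrt(2)*m + 32*m - 32
(3) = r^3 + 3*r^2 - 4*r - 12
(4) = (a - 5*l)*(a + 6*l)
(5) = (h - 7)*(h + 1)^3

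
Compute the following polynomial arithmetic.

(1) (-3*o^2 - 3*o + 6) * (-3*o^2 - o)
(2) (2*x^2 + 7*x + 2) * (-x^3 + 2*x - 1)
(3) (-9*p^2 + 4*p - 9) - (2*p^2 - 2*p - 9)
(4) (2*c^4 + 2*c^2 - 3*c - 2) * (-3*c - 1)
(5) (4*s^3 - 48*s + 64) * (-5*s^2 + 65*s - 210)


(1) = 9*o^4 + 12*o^3 - 15*o^2 - 6*o
(2) = -2*x^5 - 7*x^4 + 2*x^3 + 12*x^2 - 3*x - 2
(3) = -11*p^2 + 6*p
(4) = -6*c^5 - 2*c^4 - 6*c^3 + 7*c^2 + 9*c + 2
(5) = -20*s^5 + 260*s^4 - 600*s^3 - 3440*s^2 + 14240*s - 13440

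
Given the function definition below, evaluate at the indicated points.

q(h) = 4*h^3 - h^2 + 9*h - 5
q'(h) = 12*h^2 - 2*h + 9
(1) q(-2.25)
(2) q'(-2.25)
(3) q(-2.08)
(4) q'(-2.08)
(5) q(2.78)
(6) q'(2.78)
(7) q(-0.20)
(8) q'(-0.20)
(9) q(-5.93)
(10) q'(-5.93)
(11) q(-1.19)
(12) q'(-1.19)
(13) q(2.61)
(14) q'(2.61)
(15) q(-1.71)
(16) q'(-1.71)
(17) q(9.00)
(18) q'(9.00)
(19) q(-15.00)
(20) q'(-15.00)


(1) = -75.88
(2) = 74.25
(3) = -64.04
(4) = 65.08
(5) = 98.23
(6) = 96.18
(7) = -6.87
(8) = 9.88
(9) = -927.65
(10) = 442.84
(11) = -23.87
(12) = 28.37
(13) = 82.80
(14) = 85.53
(15) = -43.31
(16) = 47.51
(17) = 2911.00
(18) = 963.00
(19) = -13865.00
(20) = 2739.00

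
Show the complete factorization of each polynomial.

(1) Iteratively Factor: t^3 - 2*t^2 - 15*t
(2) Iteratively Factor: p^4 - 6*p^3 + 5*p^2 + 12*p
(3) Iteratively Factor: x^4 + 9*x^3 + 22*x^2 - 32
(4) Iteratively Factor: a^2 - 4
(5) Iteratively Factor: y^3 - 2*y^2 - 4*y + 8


(1) = (t - 5)*(t^2 + 3*t) = (t - 5)*(t + 3)*(t)
(2) = (p + 1)*(p^3 - 7*p^2 + 12*p) = (p - 3)*(p + 1)*(p^2 - 4*p) = (p - 4)*(p - 3)*(p + 1)*(p)
(3) = (x + 4)*(x^3 + 5*x^2 + 2*x - 8) = (x + 2)*(x + 4)*(x^2 + 3*x - 4) = (x + 2)*(x + 4)^2*(x - 1)
(4) = (a + 2)*(a - 2)
(5) = (y + 2)*(y^2 - 4*y + 4) = (y - 2)*(y + 2)*(y - 2)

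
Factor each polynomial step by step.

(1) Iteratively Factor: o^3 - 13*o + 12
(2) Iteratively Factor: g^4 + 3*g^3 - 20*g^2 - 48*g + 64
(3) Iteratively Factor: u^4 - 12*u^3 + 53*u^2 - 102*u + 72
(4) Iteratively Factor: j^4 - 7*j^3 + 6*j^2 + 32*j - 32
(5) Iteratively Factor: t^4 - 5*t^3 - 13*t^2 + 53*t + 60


(1) = (o - 3)*(o^2 + 3*o - 4) = (o - 3)*(o + 4)*(o - 1)
(2) = (g - 4)*(g^3 + 7*g^2 + 8*g - 16) = (g - 4)*(g + 4)*(g^2 + 3*g - 4) = (g - 4)*(g - 1)*(g + 4)*(g + 4)
(3) = (u - 3)*(u^3 - 9*u^2 + 26*u - 24) = (u - 3)*(u - 2)*(u^2 - 7*u + 12) = (u - 3)^2*(u - 2)*(u - 4)
(4) = (j - 4)*(j^3 - 3*j^2 - 6*j + 8) = (j - 4)^2*(j^2 + j - 2) = (j - 4)^2*(j + 2)*(j - 1)
(5) = (t - 4)*(t^3 - t^2 - 17*t - 15) = (t - 4)*(t + 3)*(t^2 - 4*t - 5) = (t - 5)*(t - 4)*(t + 3)*(t + 1)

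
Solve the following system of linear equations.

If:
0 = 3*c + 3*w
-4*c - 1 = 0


Then:
c = -1/4
w = 1/4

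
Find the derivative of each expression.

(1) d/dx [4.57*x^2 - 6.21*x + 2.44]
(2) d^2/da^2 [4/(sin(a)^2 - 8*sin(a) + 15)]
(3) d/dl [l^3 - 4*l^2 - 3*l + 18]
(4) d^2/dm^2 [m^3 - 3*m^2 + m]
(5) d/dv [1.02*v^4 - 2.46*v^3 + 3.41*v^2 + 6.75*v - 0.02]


(1) = 9.14*x - 6.21
(2) = 8*(-2*sin(a)^4 + 12*sin(a)^3 + sin(a)^2 - 84*sin(a) + 49)/(sin(a)^2 - 8*sin(a) + 15)^3
(3) = 3*l^2 - 8*l - 3
(4) = 6*m - 6
(5) = 4.08*v^3 - 7.38*v^2 + 6.82*v + 6.75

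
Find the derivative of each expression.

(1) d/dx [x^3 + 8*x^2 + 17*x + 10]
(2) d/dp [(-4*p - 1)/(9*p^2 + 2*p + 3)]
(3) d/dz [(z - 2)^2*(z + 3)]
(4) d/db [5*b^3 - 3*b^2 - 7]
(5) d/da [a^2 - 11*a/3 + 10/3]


(1) = 3*x^2 + 16*x + 17
(2) = 2*(18*p^2 + 9*p - 5)/(81*p^4 + 36*p^3 + 58*p^2 + 12*p + 9)
(3) = (z - 2)*(3*z + 4)
(4) = 3*b*(5*b - 2)
(5) = 2*a - 11/3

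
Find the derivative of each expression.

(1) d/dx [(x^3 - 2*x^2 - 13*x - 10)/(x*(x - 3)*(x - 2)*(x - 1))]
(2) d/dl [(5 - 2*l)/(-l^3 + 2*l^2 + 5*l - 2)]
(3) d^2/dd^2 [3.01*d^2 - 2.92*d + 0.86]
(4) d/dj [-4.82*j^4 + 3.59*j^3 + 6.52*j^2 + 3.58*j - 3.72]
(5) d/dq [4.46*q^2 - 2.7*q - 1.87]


(1) = (-x^6 + 4*x^5 + 38*x^4 - 128*x^3 - 25*x^2 + 220*x - 60)/(x^2*(x^6 - 12*x^5 + 58*x^4 - 144*x^3 + 193*x^2 - 132*x + 36))
(2) = (-4*l^3 + 19*l^2 - 20*l - 21)/(l^6 - 4*l^5 - 6*l^4 + 24*l^3 + 17*l^2 - 20*l + 4)
(3) = 6.02000000000000
(4) = -19.28*j^3 + 10.77*j^2 + 13.04*j + 3.58
(5) = 8.92*q - 2.7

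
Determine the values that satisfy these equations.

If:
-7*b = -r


Then:
b = r/7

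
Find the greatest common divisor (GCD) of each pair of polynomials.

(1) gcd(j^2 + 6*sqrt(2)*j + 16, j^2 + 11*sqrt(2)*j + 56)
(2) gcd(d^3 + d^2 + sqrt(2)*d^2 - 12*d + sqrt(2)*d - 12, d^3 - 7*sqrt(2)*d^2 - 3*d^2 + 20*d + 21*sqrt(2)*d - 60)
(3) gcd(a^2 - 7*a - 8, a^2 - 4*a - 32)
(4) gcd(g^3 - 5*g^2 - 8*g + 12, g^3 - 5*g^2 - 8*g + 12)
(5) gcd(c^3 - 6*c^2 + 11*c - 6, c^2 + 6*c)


(1) = j + 4*sqrt(2)
(2) = d - 2*sqrt(2)
(3) = a - 8
(4) = g^3 - 5*g^2 - 8*g + 12
(5) = gcd((c - 3)*(c - 2)*(c - 1), c*(c + 6)) = 1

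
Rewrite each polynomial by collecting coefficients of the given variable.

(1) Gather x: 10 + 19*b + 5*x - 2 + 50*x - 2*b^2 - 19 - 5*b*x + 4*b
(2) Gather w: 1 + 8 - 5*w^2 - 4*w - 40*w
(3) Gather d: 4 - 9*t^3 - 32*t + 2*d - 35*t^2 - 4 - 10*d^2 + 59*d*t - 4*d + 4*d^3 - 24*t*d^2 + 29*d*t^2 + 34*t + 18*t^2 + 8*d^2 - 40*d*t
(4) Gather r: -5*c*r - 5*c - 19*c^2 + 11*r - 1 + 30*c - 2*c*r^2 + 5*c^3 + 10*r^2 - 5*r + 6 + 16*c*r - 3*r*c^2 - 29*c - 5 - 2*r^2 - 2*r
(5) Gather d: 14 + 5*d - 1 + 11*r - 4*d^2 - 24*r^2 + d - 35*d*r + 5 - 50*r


(1) = -2*b^2 + 23*b + x*(55 - 5*b) - 11
(2) = -5*w^2 - 44*w + 9
(3) = 4*d^3 + d^2*(-24*t - 2) + d*(29*t^2 + 19*t - 2) - 9*t^3 - 17*t^2 + 2*t
(4) = 5*c^3 - 19*c^2 - 4*c + r^2*(8 - 2*c) + r*(-3*c^2 + 11*c + 4)
(5) = -4*d^2 + d*(6 - 35*r) - 24*r^2 - 39*r + 18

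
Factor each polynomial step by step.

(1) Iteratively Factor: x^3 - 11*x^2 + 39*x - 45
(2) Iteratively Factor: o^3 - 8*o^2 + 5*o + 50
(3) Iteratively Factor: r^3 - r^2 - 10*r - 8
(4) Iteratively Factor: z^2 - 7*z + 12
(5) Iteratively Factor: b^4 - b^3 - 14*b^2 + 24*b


(1) = (x - 5)*(x^2 - 6*x + 9) = (x - 5)*(x - 3)*(x - 3)
(2) = (o + 2)*(o^2 - 10*o + 25) = (o - 5)*(o + 2)*(o - 5)
(3) = (r - 4)*(r^2 + 3*r + 2) = (r - 4)*(r + 1)*(r + 2)
(4) = (z - 4)*(z - 3)
(5) = (b - 3)*(b^3 + 2*b^2 - 8*b) = (b - 3)*(b + 4)*(b^2 - 2*b) = (b - 3)*(b - 2)*(b + 4)*(b)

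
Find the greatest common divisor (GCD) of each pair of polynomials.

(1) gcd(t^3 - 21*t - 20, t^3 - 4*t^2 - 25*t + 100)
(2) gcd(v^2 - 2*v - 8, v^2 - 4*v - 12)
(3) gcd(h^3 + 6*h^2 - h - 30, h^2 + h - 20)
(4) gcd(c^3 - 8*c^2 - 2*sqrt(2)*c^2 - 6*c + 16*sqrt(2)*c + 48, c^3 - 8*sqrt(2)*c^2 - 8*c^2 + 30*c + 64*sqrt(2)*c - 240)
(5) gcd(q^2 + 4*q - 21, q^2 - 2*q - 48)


(1) = gcd((t - 5)*(t + 1)*(t + 4), (t - 5)*(t - 4)*(t + 5)) = t - 5
(2) = gcd((v - 4)*(v + 2), (v - 6)*(v + 2)) = v + 2
(3) = gcd((h - 2)*(h + 3)*(h + 5), (h - 4)*(h + 5)) = h + 5
(4) = c^2 + c*(-8 - 3*sqrt(2)) + 24*sqrt(2)
(5) = 1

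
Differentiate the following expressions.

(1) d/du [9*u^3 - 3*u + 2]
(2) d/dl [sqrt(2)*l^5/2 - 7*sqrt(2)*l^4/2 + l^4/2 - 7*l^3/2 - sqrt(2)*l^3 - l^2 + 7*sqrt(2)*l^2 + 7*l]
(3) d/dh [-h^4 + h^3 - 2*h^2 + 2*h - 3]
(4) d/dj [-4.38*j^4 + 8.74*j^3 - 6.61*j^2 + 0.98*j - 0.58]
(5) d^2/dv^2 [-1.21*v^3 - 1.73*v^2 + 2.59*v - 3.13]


(1) = 27*u^2 - 3
(2) = 5*sqrt(2)*l^4/2 - 14*sqrt(2)*l^3 + 2*l^3 - 21*l^2/2 - 3*sqrt(2)*l^2 - 2*l + 14*sqrt(2)*l + 7
(3) = -4*h^3 + 3*h^2 - 4*h + 2
(4) = -17.52*j^3 + 26.22*j^2 - 13.22*j + 0.98
(5) = -7.26*v - 3.46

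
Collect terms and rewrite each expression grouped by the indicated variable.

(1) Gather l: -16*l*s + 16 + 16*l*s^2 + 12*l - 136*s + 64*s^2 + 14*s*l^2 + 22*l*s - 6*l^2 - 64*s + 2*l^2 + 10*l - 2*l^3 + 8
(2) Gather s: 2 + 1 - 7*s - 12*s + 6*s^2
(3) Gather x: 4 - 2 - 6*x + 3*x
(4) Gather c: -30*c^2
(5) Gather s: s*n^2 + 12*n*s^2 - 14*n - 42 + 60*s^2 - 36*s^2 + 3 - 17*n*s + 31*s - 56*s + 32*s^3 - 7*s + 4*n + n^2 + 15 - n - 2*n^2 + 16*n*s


(1) = -2*l^3 + l^2*(14*s - 4) + l*(16*s^2 + 6*s + 22) + 64*s^2 - 200*s + 24
(2) = 6*s^2 - 19*s + 3
(3) = 2 - 3*x
(4) = -30*c^2
(5) = -n^2 - 11*n + 32*s^3 + s^2*(12*n + 24) + s*(n^2 - n - 32) - 24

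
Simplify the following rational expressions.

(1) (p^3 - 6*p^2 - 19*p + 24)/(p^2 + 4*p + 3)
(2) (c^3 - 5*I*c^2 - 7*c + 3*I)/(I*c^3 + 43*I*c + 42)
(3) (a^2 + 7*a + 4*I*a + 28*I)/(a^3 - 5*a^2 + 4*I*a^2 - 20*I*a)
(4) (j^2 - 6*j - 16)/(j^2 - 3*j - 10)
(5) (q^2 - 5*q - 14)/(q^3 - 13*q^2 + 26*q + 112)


(1) = (p^2 - 9*p + 8)/(p + 1)
(2) = (-I*c^2 - 4*c + 3*I)/(c^2 + I*c + 42)
(3) = (a + 7)/(a^2 - 5*a)
(4) = (j - 8)/(j - 5)
(5) = 1/(q - 8)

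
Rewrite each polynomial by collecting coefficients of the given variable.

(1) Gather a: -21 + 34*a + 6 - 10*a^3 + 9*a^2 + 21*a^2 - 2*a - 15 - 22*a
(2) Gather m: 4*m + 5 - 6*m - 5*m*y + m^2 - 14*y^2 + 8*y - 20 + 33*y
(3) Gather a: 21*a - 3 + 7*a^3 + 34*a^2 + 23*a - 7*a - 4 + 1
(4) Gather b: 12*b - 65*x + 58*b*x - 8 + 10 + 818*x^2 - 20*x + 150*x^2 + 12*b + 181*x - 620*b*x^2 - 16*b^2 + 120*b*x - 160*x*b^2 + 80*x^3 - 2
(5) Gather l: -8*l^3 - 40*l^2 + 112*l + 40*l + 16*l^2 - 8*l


(1) = -10*a^3 + 30*a^2 + 10*a - 30
(2) = m^2 + m*(-5*y - 2) - 14*y^2 + 41*y - 15
(3) = 7*a^3 + 34*a^2 + 37*a - 6
(4) = b^2*(-160*x - 16) + b*(-620*x^2 + 178*x + 24) + 80*x^3 + 968*x^2 + 96*x
(5) = -8*l^3 - 24*l^2 + 144*l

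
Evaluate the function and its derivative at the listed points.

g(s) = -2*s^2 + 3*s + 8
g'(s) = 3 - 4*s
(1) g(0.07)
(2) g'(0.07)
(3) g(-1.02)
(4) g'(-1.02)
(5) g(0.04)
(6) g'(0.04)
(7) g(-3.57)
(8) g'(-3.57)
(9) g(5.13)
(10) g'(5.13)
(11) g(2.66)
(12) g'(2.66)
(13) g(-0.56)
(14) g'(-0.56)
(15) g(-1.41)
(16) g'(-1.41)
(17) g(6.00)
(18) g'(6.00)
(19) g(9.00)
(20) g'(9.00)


(1) = 8.20
(2) = 2.72
(3) = 2.86
(4) = 7.08
(5) = 8.12
(6) = 2.84
(7) = -28.20
(8) = 17.28
(9) = -29.24
(10) = -17.52
(11) = 1.83
(12) = -7.64
(13) = 5.69
(14) = 5.24
(15) = -0.21
(16) = 8.64
(17) = -46.00
(18) = -21.00
(19) = -127.00
(20) = -33.00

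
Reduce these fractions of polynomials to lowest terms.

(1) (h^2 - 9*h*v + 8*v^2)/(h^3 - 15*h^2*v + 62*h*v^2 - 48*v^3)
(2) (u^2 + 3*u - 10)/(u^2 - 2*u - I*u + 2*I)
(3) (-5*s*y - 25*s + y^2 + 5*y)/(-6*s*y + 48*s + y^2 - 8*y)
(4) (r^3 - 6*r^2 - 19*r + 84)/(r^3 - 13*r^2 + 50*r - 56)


(1) = -1/(-h + 6*v)
(2) = (u + 5)/(u - I)
(3) = (-5*s*y - 25*s + y^2 + 5*y)/(-6*s*y + 48*s + y^2 - 8*y)
(4) = (r^2 + r - 12)/(r^2 - 6*r + 8)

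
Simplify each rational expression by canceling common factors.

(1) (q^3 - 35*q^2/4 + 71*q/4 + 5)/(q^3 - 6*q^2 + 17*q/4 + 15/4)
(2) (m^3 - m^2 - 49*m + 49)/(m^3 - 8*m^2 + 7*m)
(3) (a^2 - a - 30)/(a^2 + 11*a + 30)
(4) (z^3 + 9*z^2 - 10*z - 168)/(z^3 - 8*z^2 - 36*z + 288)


(1) = (4*q^2 - 15*q - 4)/(4*q^2 - 4*q - 3)
(2) = (m + 7)/m
(3) = (a - 6)/(a + 6)
(4) = (z^2 + 3*z - 28)/(z^2 - 14*z + 48)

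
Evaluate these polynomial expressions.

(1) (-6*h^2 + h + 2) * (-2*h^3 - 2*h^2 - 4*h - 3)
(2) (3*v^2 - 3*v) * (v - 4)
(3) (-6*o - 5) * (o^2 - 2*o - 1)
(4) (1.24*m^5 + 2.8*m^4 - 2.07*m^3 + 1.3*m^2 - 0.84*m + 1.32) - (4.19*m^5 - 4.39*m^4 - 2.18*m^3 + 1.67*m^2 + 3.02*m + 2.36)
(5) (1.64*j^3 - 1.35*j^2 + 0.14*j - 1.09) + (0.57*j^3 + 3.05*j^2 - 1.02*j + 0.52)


(1) = 12*h^5 + 10*h^4 + 18*h^3 + 10*h^2 - 11*h - 6
(2) = 3*v^3 - 15*v^2 + 12*v
(3) = -6*o^3 + 7*o^2 + 16*o + 5
(4) = -2.95*m^5 + 7.19*m^4 + 0.11*m^3 - 0.37*m^2 - 3.86*m - 1.04
(5) = 2.21*j^3 + 1.7*j^2 - 0.88*j - 0.57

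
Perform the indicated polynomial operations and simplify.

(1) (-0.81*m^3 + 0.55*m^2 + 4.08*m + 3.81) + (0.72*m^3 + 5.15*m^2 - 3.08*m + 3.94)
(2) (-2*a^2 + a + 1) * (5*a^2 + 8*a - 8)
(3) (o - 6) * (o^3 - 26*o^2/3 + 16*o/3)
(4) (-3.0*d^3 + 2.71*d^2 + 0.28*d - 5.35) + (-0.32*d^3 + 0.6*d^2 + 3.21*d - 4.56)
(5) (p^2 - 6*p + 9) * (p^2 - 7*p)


(1) = -0.09*m^3 + 5.7*m^2 + 1.0*m + 7.75
(2) = -10*a^4 - 11*a^3 + 29*a^2 - 8
(3) = o^4 - 44*o^3/3 + 172*o^2/3 - 32*o
(4) = -3.32*d^3 + 3.31*d^2 + 3.49*d - 9.91
(5) = p^4 - 13*p^3 + 51*p^2 - 63*p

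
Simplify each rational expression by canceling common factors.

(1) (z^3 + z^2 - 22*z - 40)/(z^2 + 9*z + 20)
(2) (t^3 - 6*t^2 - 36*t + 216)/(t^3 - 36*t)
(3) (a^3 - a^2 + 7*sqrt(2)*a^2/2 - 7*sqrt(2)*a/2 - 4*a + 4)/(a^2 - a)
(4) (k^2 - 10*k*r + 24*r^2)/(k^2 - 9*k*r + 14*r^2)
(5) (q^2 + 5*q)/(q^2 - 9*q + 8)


(1) = (z^2 - 3*z - 10)/(z + 5)
(2) = (t - 6)/t
(3) = (2*a^2 + 7*sqrt(2)*a - 8)/(2*a)
(4) = (k^2 - 10*k*r + 24*r^2)/(k^2 - 9*k*r + 14*r^2)
(5) = (q^2 + 5*q)/(q^2 - 9*q + 8)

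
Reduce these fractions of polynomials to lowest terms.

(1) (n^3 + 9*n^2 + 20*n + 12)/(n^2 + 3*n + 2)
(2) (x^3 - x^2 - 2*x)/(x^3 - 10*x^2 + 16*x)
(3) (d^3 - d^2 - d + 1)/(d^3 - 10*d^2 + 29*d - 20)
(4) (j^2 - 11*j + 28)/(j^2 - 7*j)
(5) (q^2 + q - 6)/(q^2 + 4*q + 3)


(1) = n + 6
(2) = (x + 1)/(x - 8)
(3) = (d^2 - 1)/(d^2 - 9*d + 20)
(4) = (j - 4)/j
(5) = (q - 2)/(q + 1)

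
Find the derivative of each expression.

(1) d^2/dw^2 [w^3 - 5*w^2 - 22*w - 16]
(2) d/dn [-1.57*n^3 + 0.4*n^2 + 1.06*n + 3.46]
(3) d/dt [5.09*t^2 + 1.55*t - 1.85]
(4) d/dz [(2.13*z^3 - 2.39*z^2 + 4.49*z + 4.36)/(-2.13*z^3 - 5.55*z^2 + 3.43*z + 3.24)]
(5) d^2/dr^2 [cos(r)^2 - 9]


(1) = 6*w - 10
(2) = -4.71*n^2 + 0.8*n + 1.06
(3) = 10.18*t + 1.55
(4) = (-16.9122*z^4 + 33.7392*z^3 + 65.2858*z^2 + 32.9088*z - 0.4072)/(4.5369*z^6 + 23.643*z^5 + 16.1907*z^4 - 51.8754*z^3 - 24.1991*z^2 + 22.2264*z + 10.4976)
(5) = -2*cos(2*r)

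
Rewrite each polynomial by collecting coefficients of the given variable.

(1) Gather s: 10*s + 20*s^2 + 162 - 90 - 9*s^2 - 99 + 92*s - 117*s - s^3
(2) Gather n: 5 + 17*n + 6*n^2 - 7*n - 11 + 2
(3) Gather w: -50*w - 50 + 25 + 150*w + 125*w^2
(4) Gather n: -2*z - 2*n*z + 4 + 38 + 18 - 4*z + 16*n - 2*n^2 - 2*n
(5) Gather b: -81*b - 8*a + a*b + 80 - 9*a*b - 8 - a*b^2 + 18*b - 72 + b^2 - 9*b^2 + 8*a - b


(1) = -s^3 + 11*s^2 - 15*s - 27
(2) = 6*n^2 + 10*n - 4
(3) = 125*w^2 + 100*w - 25
(4) = -2*n^2 + n*(14 - 2*z) - 6*z + 60
(5) = b^2*(-a - 8) + b*(-8*a - 64)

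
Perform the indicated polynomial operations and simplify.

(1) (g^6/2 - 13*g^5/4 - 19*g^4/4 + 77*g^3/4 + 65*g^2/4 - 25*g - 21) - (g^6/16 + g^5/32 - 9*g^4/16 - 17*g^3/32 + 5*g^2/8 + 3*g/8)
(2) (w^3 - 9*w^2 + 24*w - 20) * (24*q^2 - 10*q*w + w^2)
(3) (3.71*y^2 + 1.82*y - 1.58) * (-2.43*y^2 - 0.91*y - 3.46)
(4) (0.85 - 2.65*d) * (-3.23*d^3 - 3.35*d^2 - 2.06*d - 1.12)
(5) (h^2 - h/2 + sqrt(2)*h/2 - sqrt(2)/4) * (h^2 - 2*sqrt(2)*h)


(1) = 7*g^6/16 - 105*g^5/32 - 67*g^4/16 + 633*g^3/32 + 125*g^2/8 - 203*g/8 - 21
(2) = 24*q^2*w^3 - 216*q^2*w^2 + 576*q^2*w - 480*q^2 - 10*q*w^4 + 90*q*w^3 - 240*q*w^2 + 200*q*w + w^5 - 9*w^4 + 24*w^3 - 20*w^2
(3) = -9.0153*y^4 - 7.7987*y^3 - 10.6534*y^2 - 4.8594*y + 5.4668
(4) = 8.5595*d^4 + 6.132*d^3 + 2.6115*d^2 + 1.217*d - 0.952
(5) = h^4 - 3*sqrt(2)*h^3/2 - h^3/2 - 2*h^2 + 3*sqrt(2)*h^2/4 + h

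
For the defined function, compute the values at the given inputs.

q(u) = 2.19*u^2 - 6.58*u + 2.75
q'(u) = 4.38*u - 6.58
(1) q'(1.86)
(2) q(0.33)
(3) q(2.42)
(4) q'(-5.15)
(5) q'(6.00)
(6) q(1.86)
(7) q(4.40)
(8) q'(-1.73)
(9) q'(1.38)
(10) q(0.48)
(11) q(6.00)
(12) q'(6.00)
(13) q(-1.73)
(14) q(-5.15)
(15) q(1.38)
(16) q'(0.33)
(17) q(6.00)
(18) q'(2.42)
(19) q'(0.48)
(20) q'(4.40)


(1) = 1.57
(2) = 0.82
(3) = -0.35
(4) = -29.14
(5) = 19.70
(6) = -1.91
(7) = 16.20
(8) = -14.16
(9) = -0.54
(10) = 0.10
(11) = 42.11
(12) = 19.70
(13) = 20.69
(14) = 94.72
(15) = -2.16
(16) = -5.13
(17) = 42.11
(18) = 4.02
(19) = -4.48
(20) = 12.69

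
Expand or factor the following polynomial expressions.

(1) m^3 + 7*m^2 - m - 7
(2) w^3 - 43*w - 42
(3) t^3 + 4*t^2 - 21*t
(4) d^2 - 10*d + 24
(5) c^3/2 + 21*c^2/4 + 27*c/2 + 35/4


(1) = (m - 1)*(m + 1)*(m + 7)
(2) = (w - 7)*(w + 1)*(w + 6)
(3) = t*(t - 3)*(t + 7)
(4) = (d - 6)*(d - 4)
(5) = (c/2 + 1/2)*(c + 5/2)*(c + 7)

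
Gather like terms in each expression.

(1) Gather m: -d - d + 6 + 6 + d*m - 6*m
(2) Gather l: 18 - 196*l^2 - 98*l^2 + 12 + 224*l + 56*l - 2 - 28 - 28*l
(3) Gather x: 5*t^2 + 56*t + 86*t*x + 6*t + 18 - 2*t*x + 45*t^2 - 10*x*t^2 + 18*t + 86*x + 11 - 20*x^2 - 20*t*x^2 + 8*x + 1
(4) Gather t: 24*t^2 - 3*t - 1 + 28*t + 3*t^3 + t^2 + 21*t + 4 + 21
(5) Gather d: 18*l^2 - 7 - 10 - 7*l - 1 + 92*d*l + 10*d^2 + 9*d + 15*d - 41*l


(1) = -2*d + m*(d - 6) + 12
(2) = -294*l^2 + 252*l
(3) = 50*t^2 + 80*t + x^2*(-20*t - 20) + x*(-10*t^2 + 84*t + 94) + 30
(4) = 3*t^3 + 25*t^2 + 46*t + 24
(5) = 10*d^2 + d*(92*l + 24) + 18*l^2 - 48*l - 18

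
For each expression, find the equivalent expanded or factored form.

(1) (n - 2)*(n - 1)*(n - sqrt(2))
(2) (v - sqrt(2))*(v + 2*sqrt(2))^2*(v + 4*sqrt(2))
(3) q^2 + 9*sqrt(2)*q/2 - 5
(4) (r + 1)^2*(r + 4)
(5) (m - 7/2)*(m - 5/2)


(1) = n^3 - 3*n^2 - sqrt(2)*n^2 + 2*n + 3*sqrt(2)*n - 2*sqrt(2)
(2) = v^4 + 7*sqrt(2)*v^3 + 24*v^2 - 8*sqrt(2)*v - 64
(3) = (q - sqrt(2)/2)*(q + 5*sqrt(2))
(4) = r^3 + 6*r^2 + 9*r + 4
(5) = m^2 - 6*m + 35/4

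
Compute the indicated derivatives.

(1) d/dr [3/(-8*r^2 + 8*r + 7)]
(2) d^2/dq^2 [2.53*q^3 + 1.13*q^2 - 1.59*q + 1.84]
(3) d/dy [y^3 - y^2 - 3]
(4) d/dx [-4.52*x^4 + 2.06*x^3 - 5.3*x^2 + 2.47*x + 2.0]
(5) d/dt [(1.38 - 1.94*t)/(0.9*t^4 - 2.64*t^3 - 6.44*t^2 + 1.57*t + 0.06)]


(1) = 24*(2*r - 1)/(-8*r^2 + 8*r + 7)^2
(2) = 15.18*q + 2.26
(3) = y*(3*y - 2)
(4) = -18.08*x^3 + 6.18*x^2 - 10.6*x + 2.47
(5) = (5.238*t^4 - 15.2112*t^3 - 1.564*t^2 + 17.7744*t - 2.283)/(0.81*t^8 - 4.752*t^7 - 4.6224*t^6 + 36.8292*t^5 + 33.292*t^4 - 20.5384*t^3 + 1.6921*t^2 + 0.1884*t + 0.0036)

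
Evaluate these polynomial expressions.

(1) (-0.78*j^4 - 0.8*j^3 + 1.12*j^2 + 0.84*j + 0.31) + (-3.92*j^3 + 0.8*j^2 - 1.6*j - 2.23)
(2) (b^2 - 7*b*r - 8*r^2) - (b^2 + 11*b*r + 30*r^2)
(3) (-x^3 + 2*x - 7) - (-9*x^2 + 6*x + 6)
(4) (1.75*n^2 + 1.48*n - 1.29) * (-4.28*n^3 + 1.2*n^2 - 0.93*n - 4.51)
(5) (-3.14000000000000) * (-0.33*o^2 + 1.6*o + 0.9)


(1) = -0.78*j^4 - 4.72*j^3 + 1.92*j^2 - 0.76*j - 1.92
(2) = -18*b*r - 38*r^2
(3) = -x^3 + 9*x^2 - 4*x - 13
(4) = -7.49*n^5 - 4.2344*n^4 + 5.6697*n^3 - 10.8169*n^2 - 5.4751*n + 5.8179
(5) = 1.0362*o^2 - 5.024*o - 2.826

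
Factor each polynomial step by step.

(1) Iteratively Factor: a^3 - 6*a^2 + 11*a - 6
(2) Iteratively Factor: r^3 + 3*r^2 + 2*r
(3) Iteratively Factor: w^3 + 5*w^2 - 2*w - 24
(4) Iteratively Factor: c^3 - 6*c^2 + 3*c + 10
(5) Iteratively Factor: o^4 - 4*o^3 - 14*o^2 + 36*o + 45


(1) = (a - 3)*(a^2 - 3*a + 2) = (a - 3)*(a - 1)*(a - 2)
(2) = (r + 1)*(r^2 + 2*r) = (r + 1)*(r + 2)*(r)
(3) = (w - 2)*(w^2 + 7*w + 12) = (w - 2)*(w + 3)*(w + 4)
(4) = (c - 5)*(c^2 - c - 2) = (c - 5)*(c + 1)*(c - 2)
(5) = (o + 1)*(o^3 - 5*o^2 - 9*o + 45) = (o - 5)*(o + 1)*(o^2 - 9) = (o - 5)*(o - 3)*(o + 1)*(o + 3)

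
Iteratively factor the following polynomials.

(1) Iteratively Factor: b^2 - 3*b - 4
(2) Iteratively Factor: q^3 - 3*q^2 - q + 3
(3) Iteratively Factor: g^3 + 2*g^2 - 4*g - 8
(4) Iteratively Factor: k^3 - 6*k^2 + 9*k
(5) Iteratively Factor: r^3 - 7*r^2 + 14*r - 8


(1) = (b - 4)*(b + 1)
(2) = (q - 3)*(q^2 - 1) = (q - 3)*(q - 1)*(q + 1)
(3) = (g - 2)*(g^2 + 4*g + 4) = (g - 2)*(g + 2)*(g + 2)
(4) = (k)*(k^2 - 6*k + 9) = k*(k - 3)*(k - 3)
(5) = (r - 2)*(r^2 - 5*r + 4) = (r - 4)*(r - 2)*(r - 1)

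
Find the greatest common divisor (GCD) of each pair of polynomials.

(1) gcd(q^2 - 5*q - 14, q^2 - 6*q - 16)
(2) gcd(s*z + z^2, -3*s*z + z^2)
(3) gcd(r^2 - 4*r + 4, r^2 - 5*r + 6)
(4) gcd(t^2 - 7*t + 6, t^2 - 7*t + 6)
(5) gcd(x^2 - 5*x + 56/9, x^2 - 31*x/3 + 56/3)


(1) = q + 2
(2) = gcd(z*(s + z), z*(-3*s + z)) = z
(3) = gcd((r - 2)^2, (r - 3)*(r - 2)) = r - 2
(4) = t^2 - 7*t + 6
(5) = gcd((x - 8/3)*(x - 7/3), (x - 8)*(x - 7/3)) = x - 7/3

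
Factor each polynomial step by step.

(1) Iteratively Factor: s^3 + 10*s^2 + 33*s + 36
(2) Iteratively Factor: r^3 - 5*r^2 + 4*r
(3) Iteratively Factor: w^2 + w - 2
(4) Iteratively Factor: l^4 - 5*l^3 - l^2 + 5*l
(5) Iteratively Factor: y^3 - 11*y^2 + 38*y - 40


(1) = (s + 3)*(s^2 + 7*s + 12) = (s + 3)^2*(s + 4)
(2) = (r - 4)*(r^2 - r) = r*(r - 4)*(r - 1)
(3) = (w + 2)*(w - 1)
(4) = (l - 1)*(l^3 - 4*l^2 - 5*l) = (l - 1)*(l + 1)*(l^2 - 5*l) = l*(l - 1)*(l + 1)*(l - 5)
(5) = (y - 5)*(y^2 - 6*y + 8) = (y - 5)*(y - 2)*(y - 4)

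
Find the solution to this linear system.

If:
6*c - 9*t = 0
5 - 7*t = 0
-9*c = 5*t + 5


Then:
No Solution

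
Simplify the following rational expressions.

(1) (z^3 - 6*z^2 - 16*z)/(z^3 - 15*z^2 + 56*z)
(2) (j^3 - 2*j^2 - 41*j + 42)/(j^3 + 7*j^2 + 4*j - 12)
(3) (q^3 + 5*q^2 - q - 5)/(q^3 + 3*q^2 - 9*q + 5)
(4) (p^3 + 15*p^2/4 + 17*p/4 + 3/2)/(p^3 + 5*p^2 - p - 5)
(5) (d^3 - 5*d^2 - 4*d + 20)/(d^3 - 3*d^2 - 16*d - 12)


(1) = (z + 2)/(z - 7)
(2) = (j - 7)/(j + 2)
(3) = (q + 1)/(q - 1)
(4) = (4*p^2 + 11*p + 6)/(4*p^2 + 16*p - 20)
(5) = (d^2 - 7*d + 10)/(d^2 - 5*d - 6)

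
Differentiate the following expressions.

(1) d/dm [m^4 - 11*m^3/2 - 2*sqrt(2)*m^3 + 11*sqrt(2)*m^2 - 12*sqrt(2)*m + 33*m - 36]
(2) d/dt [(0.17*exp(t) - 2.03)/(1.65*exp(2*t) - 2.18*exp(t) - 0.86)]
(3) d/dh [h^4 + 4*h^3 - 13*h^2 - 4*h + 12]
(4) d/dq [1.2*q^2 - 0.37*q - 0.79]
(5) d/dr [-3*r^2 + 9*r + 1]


(1) = 4*m^3 - 33*m^2/2 - 6*sqrt(2)*m^2 + 22*sqrt(2)*m - 12*sqrt(2) + 33
(2) = (-0.2805*exp(2*t) + 6.699*exp(t) - 4.5716)*exp(t)/(2.7225*exp(4*t) - 7.194*exp(3*t) + 1.9144*exp(2*t) + 3.7496*exp(t) + 0.7396)
(3) = 4*h^3 + 12*h^2 - 26*h - 4
(4) = 2.4*q - 0.37
(5) = 9 - 6*r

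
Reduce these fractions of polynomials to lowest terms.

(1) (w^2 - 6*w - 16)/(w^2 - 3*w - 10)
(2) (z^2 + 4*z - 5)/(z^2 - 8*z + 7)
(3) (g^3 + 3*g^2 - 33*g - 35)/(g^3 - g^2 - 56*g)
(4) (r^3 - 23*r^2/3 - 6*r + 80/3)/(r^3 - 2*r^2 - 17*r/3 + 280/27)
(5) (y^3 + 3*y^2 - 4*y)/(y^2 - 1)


(1) = (w - 8)/(w - 5)
(2) = (z + 5)/(z - 7)
(3) = (g^2 - 4*g - 5)/(g^2 - 8*g)
(4) = (9*r^2 - 54*r - 144)/(9*r^2 - 3*r - 56)
(5) = (y^2 + 4*y)/(y + 1)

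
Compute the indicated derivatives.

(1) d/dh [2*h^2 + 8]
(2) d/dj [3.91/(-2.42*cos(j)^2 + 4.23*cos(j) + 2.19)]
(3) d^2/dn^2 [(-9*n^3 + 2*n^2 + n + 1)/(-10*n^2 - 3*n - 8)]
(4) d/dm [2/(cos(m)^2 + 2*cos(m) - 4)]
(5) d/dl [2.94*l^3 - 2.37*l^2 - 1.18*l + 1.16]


(1) = 4*h
(2) = (16.5393 - 18.9244*cos(j))*sin(j)/(-2.42*cos(j)^2 + 4.23*cos(j) + 2.19)^2
(3) = 2*(-679*n^3 + 828*n^2 + 1878*n - 33)/(1000*n^6 + 900*n^5 + 2670*n^4 + 1467*n^3 + 2136*n^2 + 576*n + 512)
(4) = 4*(cos(m) + 1)*sin(m)/(cos(m)^2 + 2*cos(m) - 4)^2
(5) = 8.82*l^2 - 4.74*l - 1.18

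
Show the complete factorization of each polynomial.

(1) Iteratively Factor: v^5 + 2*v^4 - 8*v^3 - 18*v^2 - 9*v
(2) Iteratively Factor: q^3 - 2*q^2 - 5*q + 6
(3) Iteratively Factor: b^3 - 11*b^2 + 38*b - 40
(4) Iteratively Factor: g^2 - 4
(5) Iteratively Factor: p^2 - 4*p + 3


(1) = (v - 3)*(v^4 + 5*v^3 + 7*v^2 + 3*v) = (v - 3)*(v + 3)*(v^3 + 2*v^2 + v) = (v - 3)*(v + 1)*(v + 3)*(v^2 + v) = (v - 3)*(v + 1)^2*(v + 3)*(v)
(2) = (q + 2)*(q^2 - 4*q + 3) = (q - 3)*(q + 2)*(q - 1)
(3) = (b - 4)*(b^2 - 7*b + 10) = (b - 4)*(b - 2)*(b - 5)
(4) = (g + 2)*(g - 2)
(5) = (p - 3)*(p - 1)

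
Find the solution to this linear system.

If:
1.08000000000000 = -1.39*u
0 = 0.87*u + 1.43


Then:
No Solution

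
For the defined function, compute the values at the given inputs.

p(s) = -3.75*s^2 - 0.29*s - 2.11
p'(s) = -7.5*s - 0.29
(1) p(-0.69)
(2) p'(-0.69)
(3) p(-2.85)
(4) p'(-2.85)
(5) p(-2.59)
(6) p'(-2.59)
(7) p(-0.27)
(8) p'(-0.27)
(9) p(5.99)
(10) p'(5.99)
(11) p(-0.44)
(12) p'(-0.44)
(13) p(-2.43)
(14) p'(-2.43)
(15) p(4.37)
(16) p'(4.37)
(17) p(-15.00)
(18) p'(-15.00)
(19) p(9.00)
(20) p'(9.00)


(1) = -3.70
(2) = 4.88
(3) = -31.74
(4) = 21.09
(5) = -26.51
(6) = 19.13
(7) = -2.31
(8) = 1.74
(9) = -138.40
(10) = -45.22
(11) = -2.71
(12) = 3.01
(13) = -23.55
(14) = 17.94
(15) = -74.99
(16) = -33.06
(17) = -841.51
(18) = 112.21
(19) = -308.47
(20) = -67.79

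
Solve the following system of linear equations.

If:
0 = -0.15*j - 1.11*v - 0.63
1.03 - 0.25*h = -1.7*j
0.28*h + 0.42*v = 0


Then:
h = 0.75
j = -0.50
v = -0.50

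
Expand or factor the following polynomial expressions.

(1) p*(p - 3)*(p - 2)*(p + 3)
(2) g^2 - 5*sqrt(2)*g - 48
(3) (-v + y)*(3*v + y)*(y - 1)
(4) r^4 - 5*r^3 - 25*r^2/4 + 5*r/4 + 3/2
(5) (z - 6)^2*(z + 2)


(1) = p^4 - 2*p^3 - 9*p^2 + 18*p
(2) = (g - 8*sqrt(2))*(g + 3*sqrt(2))
(3) = -3*v^2*y + 3*v^2 + 2*v*y^2 - 2*v*y + y^3 - y^2
(4) = (r - 6)*(r - 1/2)*(r + 1/2)*(r + 1)
(5) = z^3 - 10*z^2 + 12*z + 72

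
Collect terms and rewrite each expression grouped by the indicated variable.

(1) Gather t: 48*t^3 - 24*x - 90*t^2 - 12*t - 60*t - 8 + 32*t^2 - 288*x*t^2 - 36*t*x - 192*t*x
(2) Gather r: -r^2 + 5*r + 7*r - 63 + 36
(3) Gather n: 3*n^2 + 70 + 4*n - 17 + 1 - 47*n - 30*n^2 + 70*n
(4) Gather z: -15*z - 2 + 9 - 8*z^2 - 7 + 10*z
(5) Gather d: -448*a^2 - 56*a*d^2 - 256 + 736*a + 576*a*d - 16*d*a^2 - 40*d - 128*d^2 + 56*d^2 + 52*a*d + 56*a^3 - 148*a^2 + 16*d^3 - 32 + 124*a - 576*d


(1) = 48*t^3 + t^2*(-288*x - 58) + t*(-228*x - 72) - 24*x - 8
(2) = -r^2 + 12*r - 27
(3) = -27*n^2 + 27*n + 54
(4) = -8*z^2 - 5*z
(5) = 56*a^3 - 596*a^2 + 860*a + 16*d^3 + d^2*(-56*a - 72) + d*(-16*a^2 + 628*a - 616) - 288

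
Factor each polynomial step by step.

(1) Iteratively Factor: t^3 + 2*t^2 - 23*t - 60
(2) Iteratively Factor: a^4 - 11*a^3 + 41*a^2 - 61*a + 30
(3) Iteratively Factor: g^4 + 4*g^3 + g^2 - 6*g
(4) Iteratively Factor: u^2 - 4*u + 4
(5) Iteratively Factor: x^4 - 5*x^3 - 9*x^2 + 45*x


(1) = (t + 3)*(t^2 - t - 20) = (t - 5)*(t + 3)*(t + 4)
(2) = (a - 1)*(a^3 - 10*a^2 + 31*a - 30) = (a - 5)*(a - 1)*(a^2 - 5*a + 6) = (a - 5)*(a - 3)*(a - 1)*(a - 2)
(3) = (g)*(g^3 + 4*g^2 + g - 6) = g*(g + 3)*(g^2 + g - 2) = g*(g + 2)*(g + 3)*(g - 1)
(4) = (u - 2)*(u - 2)
(5) = (x - 5)*(x^3 - 9*x) = x*(x - 5)*(x^2 - 9) = x*(x - 5)*(x + 3)*(x - 3)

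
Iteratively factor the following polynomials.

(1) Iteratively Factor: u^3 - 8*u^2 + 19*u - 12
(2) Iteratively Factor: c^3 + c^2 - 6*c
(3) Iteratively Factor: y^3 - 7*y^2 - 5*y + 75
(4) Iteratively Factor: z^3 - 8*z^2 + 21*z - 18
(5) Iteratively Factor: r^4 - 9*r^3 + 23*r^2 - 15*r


(1) = (u - 4)*(u^2 - 4*u + 3) = (u - 4)*(u - 3)*(u - 1)
(2) = (c - 2)*(c^2 + 3*c) = c*(c - 2)*(c + 3)
(3) = (y - 5)*(y^2 - 2*y - 15) = (y - 5)*(y + 3)*(y - 5)
(4) = (z - 3)*(z^2 - 5*z + 6) = (z - 3)*(z - 2)*(z - 3)
(5) = (r)*(r^3 - 9*r^2 + 23*r - 15) = r*(r - 1)*(r^2 - 8*r + 15) = r*(r - 3)*(r - 1)*(r - 5)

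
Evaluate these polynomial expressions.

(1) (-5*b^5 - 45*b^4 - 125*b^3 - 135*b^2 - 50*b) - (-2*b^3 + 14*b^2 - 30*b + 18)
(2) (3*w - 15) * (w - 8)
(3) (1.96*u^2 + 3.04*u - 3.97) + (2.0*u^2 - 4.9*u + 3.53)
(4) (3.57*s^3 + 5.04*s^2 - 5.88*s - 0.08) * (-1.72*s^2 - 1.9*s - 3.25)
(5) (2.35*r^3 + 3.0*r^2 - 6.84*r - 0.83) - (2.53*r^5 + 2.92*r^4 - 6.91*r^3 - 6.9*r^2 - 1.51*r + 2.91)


(1) = -5*b^5 - 45*b^4 - 123*b^3 - 149*b^2 - 20*b - 18
(2) = 3*w^2 - 39*w + 120
(3) = 3.96*u^2 - 1.86*u - 0.44
(4) = -6.1404*s^5 - 15.4518*s^4 - 11.0649*s^3 - 5.0704*s^2 + 19.262*s + 0.26
(5) = -2.53*r^5 - 2.92*r^4 + 9.26*r^3 + 9.9*r^2 - 5.33*r - 3.74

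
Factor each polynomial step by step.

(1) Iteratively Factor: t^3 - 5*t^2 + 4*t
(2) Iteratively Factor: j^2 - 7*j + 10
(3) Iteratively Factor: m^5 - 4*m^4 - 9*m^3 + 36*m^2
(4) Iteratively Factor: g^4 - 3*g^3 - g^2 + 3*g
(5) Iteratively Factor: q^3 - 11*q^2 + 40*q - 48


(1) = (t)*(t^2 - 5*t + 4) = t*(t - 1)*(t - 4)
(2) = (j - 5)*(j - 2)
(3) = (m - 4)*(m^4 - 9*m^2) = m*(m - 4)*(m^3 - 9*m) = m*(m - 4)*(m - 3)*(m^2 + 3*m) = m^2*(m - 4)*(m - 3)*(m + 3)
(4) = (g + 1)*(g^3 - 4*g^2 + 3*g) = (g - 1)*(g + 1)*(g^2 - 3*g) = g*(g - 1)*(g + 1)*(g - 3)
(5) = (q - 4)*(q^2 - 7*q + 12) = (q - 4)*(q - 3)*(q - 4)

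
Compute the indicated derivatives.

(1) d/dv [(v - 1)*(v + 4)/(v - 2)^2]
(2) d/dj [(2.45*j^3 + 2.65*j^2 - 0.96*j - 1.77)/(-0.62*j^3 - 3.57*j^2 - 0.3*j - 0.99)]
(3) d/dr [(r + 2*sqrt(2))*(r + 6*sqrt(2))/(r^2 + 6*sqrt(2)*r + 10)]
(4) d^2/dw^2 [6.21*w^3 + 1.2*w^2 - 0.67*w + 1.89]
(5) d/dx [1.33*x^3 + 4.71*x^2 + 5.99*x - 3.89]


(1) = (2 - 7*v)/(v^3 - 6*v^2 + 12*v - 8)
(2) = (-7.1035*j^4 - 2.6604*j^3 - 14.7909*j^2 - 17.8848*j + 0.4194)/(0.3844*j^6 + 4.4268*j^5 + 13.1169*j^4 + 3.3696*j^3 + 7.1586*j^2 + 0.594*j + 0.9801)
(3) = 2*(-sqrt(2)*r^2 - 14*r - 32*sqrt(2))/(r^4 + 12*sqrt(2)*r^3 + 92*r^2 + 120*sqrt(2)*r + 100)
(4) = 37.26*w + 2.4
(5) = 3.99*x^2 + 9.42*x + 5.99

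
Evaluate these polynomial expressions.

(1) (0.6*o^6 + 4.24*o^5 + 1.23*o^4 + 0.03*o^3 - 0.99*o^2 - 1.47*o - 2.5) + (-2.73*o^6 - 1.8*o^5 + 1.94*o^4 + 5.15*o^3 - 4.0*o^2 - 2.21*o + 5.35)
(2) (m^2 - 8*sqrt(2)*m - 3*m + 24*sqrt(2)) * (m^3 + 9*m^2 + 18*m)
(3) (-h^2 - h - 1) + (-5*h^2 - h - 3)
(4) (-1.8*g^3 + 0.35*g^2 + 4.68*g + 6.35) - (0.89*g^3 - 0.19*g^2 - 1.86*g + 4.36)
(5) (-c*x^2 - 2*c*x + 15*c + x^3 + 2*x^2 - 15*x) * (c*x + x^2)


(1) = -2.13*o^6 + 2.44*o^5 + 3.17*o^4 + 5.18*o^3 - 4.99*o^2 - 3.68*o + 2.85
(2) = m^5 - 8*sqrt(2)*m^4 + 6*m^4 - 48*sqrt(2)*m^3 - 9*m^3 - 54*m^2 + 72*sqrt(2)*m^2 + 432*sqrt(2)*m
(3) = -6*h^2 - 2*h - 4
(4) = -2.69*g^3 + 0.54*g^2 + 6.54*g + 1.99
(5) = -c^2*x^3 - 2*c^2*x^2 + 15*c^2*x + x^5 + 2*x^4 - 15*x^3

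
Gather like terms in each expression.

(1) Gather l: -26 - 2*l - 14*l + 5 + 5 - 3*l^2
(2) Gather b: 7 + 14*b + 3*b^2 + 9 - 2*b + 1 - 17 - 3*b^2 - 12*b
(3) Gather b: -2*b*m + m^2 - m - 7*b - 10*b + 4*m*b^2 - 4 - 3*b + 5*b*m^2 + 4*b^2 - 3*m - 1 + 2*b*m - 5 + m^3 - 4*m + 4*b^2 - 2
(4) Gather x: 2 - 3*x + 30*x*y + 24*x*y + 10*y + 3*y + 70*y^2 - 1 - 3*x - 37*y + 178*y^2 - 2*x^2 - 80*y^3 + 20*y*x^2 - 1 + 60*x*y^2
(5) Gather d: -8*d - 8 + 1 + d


(1) = -3*l^2 - 16*l - 16
(2) = 0
(3) = b^2*(4*m + 8) + b*(5*m^2 - 20) + m^3 + m^2 - 8*m - 12
(4) = x^2*(20*y - 2) + x*(60*y^2 + 54*y - 6) - 80*y^3 + 248*y^2 - 24*y
(5) = -7*d - 7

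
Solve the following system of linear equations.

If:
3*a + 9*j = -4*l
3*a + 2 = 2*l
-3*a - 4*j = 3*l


Then:
a = -22/63
j = -2/21
l = 10/21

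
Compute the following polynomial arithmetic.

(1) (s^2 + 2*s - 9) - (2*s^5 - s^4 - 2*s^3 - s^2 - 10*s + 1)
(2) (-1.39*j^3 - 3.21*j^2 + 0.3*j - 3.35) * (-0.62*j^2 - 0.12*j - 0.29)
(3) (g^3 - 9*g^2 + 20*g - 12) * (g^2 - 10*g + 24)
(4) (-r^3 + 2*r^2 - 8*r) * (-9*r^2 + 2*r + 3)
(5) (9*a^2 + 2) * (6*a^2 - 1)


(1) = -2*s^5 + s^4 + 2*s^3 + 2*s^2 + 12*s - 10
(2) = 0.8618*j^5 + 2.157*j^4 + 0.6023*j^3 + 2.9719*j^2 + 0.315*j + 0.9715
(3) = g^5 - 19*g^4 + 134*g^3 - 428*g^2 + 600*g - 288
(4) = 9*r^5 - 20*r^4 + 73*r^3 - 10*r^2 - 24*r
(5) = 54*a^4 + 3*a^2 - 2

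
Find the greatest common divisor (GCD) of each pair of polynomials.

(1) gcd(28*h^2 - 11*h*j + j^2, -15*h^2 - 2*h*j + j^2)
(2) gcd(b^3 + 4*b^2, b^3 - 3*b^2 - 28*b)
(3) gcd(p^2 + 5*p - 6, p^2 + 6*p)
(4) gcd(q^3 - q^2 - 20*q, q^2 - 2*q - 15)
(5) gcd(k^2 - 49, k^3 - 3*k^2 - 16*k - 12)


(1) = gcd((-7*h + j)*(-4*h + j), (-5*h + j)*(3*h + j)) = 1
(2) = b^2 + 4*b
(3) = gcd((p - 1)*(p + 6), p*(p + 6)) = p + 6
(4) = gcd(q*(q - 5)*(q + 4), (q - 5)*(q + 3)) = q - 5
(5) = gcd((k - 7)*(k + 7), (k - 6)*(k + 1)*(k + 2)) = 1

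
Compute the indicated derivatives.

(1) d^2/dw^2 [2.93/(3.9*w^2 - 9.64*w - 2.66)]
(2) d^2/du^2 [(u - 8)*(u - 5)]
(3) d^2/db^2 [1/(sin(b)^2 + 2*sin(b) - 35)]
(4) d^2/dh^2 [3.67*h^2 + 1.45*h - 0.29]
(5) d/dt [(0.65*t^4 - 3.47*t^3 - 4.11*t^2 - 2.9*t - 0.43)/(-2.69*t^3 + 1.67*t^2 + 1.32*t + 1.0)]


(1) = (89.1306*w^2 - 220.31256*w - 2.93*(7.8*w - 9.64)*(15.6*w - 19.28) - 60.79164)/(-3.9*w^2 + 9.64*w + 2.66)^3
(2) = 2
(3) = 2*(-2*sin(b)^4 - 3*sin(b)^3 - 69*sin(b)^2 - 29*sin(b) + 39)/(sin(b)^2 + 2*sin(b) - 35)^3
(4) = 7.34000000000000
(5) = (-1.7485*t^6 + 2.171*t^5 - 14.2768*t^4 - 22.1628*t^3 - 14.4623*t^2 - 6.7838*t - 2.3324)/(7.2361*t^6 - 8.9846*t^5 - 4.3127*t^4 - 0.9712*t^3 + 5.0824*t^2 + 2.64*t + 1.0)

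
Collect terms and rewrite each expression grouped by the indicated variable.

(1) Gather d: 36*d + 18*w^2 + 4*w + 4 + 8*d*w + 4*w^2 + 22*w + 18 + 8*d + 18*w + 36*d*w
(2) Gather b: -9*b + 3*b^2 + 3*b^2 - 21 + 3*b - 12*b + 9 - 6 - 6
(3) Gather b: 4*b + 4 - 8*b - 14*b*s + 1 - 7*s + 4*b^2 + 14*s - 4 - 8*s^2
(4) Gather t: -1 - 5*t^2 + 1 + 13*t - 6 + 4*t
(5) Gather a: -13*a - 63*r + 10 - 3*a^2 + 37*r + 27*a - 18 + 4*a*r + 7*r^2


(1) = d*(44*w + 44) + 22*w^2 + 44*w + 22
(2) = 6*b^2 - 18*b - 24
(3) = 4*b^2 + b*(-14*s - 4) - 8*s^2 + 7*s + 1
(4) = -5*t^2 + 17*t - 6
(5) = -3*a^2 + a*(4*r + 14) + 7*r^2 - 26*r - 8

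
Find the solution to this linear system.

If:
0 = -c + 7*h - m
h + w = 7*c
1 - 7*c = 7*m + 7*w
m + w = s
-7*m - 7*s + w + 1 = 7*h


Then:
c = 19/1225
h = 1/175
m = 6/245
s = 156/1225
w = 18/175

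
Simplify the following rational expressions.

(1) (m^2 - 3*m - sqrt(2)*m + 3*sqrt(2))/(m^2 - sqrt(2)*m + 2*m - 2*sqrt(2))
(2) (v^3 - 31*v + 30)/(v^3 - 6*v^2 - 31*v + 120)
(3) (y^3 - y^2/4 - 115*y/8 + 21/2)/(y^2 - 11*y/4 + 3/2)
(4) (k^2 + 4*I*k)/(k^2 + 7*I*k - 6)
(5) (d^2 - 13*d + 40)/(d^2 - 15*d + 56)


(1) = (m - 3)/(m + 2)
(2) = (v^3 - 31*v + 30)/(v^3 - 6*v^2 - 31*v + 120)
(3) = (2*y^2 + y - 28)/(2*y - 4)
(4) = (k^2 + 4*I*k)/(k^2 + 7*I*k - 6)
(5) = (d - 5)/(d - 7)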